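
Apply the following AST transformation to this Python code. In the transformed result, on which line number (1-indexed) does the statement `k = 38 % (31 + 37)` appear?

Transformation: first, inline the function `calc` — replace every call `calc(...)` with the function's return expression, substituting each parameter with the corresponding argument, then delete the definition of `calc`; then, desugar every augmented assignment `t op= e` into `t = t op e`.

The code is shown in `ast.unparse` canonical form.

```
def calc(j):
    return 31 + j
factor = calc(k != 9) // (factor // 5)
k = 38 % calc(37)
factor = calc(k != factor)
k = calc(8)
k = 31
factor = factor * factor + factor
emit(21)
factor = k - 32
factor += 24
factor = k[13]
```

Transformed code:
factor = (31 + (k != 9)) // (factor // 5)
k = 38 % (31 + 37)
factor = 31 + (k != factor)
k = 31 + 8
k = 31
factor = factor * factor + factor
emit(21)
factor = k - 32
factor = factor + 24
factor = k[13]

2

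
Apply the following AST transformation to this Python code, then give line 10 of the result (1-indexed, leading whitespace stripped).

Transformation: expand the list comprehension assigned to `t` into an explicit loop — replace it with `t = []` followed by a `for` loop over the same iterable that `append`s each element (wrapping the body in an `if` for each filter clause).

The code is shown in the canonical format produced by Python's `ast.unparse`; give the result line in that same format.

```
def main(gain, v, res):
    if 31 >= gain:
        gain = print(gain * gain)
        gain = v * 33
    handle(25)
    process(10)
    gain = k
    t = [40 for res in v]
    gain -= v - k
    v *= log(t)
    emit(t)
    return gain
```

Transformed code:
def main(gain, v, res):
    if 31 >= gain:
        gain = print(gain * gain)
        gain = v * 33
    handle(25)
    process(10)
    gain = k
    t = []
    for res in v:
        t.append(40)
    gain -= v - k
    v *= log(t)
    emit(t)
    return gain

t.append(40)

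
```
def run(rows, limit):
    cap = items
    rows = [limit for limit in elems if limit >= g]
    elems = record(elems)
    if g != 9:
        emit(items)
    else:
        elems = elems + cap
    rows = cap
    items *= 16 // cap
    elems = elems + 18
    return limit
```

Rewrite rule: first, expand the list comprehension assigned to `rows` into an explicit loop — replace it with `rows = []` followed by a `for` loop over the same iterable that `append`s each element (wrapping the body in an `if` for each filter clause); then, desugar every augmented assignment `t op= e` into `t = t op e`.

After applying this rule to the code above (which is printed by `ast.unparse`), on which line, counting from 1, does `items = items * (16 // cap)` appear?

13

Transformed code:
def run(rows, limit):
    cap = items
    rows = []
    for limit in elems:
        if limit >= g:
            rows.append(limit)
    elems = record(elems)
    if g != 9:
        emit(items)
    else:
        elems = elems + cap
    rows = cap
    items = items * (16 // cap)
    elems = elems + 18
    return limit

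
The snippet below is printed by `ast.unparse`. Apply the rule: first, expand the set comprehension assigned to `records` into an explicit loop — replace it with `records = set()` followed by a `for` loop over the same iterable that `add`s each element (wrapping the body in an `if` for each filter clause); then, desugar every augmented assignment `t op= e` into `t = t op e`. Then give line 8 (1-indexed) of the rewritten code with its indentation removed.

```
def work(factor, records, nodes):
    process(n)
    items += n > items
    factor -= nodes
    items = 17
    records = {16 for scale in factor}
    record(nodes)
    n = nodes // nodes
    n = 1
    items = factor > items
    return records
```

records.add(16)

Transformed code:
def work(factor, records, nodes):
    process(n)
    items = items + (n > items)
    factor = factor - nodes
    items = 17
    records = set()
    for scale in factor:
        records.add(16)
    record(nodes)
    n = nodes // nodes
    n = 1
    items = factor > items
    return records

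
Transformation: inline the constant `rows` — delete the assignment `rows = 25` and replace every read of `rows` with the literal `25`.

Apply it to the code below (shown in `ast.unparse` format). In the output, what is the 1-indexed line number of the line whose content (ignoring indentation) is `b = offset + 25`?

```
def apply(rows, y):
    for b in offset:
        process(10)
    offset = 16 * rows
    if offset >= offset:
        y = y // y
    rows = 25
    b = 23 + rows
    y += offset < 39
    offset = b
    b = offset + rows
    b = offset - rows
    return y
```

10

Transformed code:
def apply(rows, y):
    for b in offset:
        process(10)
    offset = 16 * 25
    if offset >= offset:
        y = y // y
    b = 23 + 25
    y += offset < 39
    offset = b
    b = offset + 25
    b = offset - 25
    return y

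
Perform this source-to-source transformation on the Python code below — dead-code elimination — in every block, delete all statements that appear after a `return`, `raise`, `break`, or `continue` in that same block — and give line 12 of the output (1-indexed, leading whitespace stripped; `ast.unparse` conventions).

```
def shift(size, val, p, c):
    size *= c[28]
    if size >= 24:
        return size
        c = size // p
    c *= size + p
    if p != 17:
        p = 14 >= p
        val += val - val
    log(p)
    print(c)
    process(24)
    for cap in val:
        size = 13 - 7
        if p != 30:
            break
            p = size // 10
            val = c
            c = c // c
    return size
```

for cap in val:

Transformed code:
def shift(size, val, p, c):
    size *= c[28]
    if size >= 24:
        return size
    c *= size + p
    if p != 17:
        p = 14 >= p
        val += val - val
    log(p)
    print(c)
    process(24)
    for cap in val:
        size = 13 - 7
        if p != 30:
            break
    return size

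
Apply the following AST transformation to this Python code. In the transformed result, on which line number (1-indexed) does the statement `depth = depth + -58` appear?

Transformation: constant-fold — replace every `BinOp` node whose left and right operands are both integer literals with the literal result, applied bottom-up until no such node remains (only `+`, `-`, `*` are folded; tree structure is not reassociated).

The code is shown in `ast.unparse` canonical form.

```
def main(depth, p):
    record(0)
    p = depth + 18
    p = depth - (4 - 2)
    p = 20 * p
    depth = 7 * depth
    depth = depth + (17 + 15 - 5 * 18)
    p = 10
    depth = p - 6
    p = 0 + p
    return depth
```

Transformed code:
def main(depth, p):
    record(0)
    p = depth + 18
    p = depth - 2
    p = 20 * p
    depth = 7 * depth
    depth = depth + -58
    p = 10
    depth = p - 6
    p = 0 + p
    return depth

7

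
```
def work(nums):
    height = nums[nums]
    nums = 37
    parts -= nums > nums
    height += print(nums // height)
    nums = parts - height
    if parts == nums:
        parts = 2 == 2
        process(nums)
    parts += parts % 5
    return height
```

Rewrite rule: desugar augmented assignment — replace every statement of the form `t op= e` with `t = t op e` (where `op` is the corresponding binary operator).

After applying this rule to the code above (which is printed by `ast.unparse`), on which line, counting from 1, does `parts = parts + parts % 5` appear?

Transformed code:
def work(nums):
    height = nums[nums]
    nums = 37
    parts = parts - (nums > nums)
    height = height + print(nums // height)
    nums = parts - height
    if parts == nums:
        parts = 2 == 2
        process(nums)
    parts = parts + parts % 5
    return height

10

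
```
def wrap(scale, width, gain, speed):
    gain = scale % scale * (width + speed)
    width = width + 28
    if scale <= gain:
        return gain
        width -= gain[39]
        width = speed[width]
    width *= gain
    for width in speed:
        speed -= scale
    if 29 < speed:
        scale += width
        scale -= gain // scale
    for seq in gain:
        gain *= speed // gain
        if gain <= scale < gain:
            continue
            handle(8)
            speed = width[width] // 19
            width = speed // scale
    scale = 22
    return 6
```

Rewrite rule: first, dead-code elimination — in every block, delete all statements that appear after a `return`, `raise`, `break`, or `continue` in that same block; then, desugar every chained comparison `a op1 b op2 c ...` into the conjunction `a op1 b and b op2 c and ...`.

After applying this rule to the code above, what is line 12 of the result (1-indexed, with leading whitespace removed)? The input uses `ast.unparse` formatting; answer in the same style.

Transformed code:
def wrap(scale, width, gain, speed):
    gain = scale % scale * (width + speed)
    width = width + 28
    if scale <= gain:
        return gain
    width *= gain
    for width in speed:
        speed -= scale
    if 29 < speed:
        scale += width
        scale -= gain // scale
    for seq in gain:
        gain *= speed // gain
        if gain <= scale and scale < gain:
            continue
    scale = 22
    return 6

for seq in gain:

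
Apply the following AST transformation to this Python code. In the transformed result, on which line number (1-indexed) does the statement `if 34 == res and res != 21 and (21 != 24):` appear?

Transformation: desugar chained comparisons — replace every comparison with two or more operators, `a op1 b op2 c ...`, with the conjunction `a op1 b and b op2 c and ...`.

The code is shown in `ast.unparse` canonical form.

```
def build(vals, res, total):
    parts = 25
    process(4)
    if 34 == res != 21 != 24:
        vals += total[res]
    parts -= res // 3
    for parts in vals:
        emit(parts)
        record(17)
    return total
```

4

Transformed code:
def build(vals, res, total):
    parts = 25
    process(4)
    if 34 == res and res != 21 and (21 != 24):
        vals += total[res]
    parts -= res // 3
    for parts in vals:
        emit(parts)
        record(17)
    return total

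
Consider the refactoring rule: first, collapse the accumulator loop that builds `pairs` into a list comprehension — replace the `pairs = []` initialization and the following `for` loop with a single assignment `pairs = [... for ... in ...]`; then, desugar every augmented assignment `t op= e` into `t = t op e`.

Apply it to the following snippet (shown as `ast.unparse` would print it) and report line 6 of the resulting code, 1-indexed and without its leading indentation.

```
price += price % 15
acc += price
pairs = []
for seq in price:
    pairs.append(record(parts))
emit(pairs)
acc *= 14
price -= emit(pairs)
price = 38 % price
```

price = price - emit(pairs)

Transformed code:
price = price + price % 15
acc = acc + price
pairs = [record(parts) for seq in price]
emit(pairs)
acc = acc * 14
price = price - emit(pairs)
price = 38 % price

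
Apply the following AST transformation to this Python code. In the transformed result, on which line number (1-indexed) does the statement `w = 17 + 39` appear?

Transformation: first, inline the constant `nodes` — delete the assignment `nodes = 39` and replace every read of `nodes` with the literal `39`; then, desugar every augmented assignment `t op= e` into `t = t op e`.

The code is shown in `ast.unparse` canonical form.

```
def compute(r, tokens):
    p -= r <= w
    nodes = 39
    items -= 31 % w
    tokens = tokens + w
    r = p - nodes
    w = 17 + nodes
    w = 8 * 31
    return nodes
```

Transformed code:
def compute(r, tokens):
    p = p - (r <= w)
    items = items - 31 % w
    tokens = tokens + w
    r = p - 39
    w = 17 + 39
    w = 8 * 31
    return 39

6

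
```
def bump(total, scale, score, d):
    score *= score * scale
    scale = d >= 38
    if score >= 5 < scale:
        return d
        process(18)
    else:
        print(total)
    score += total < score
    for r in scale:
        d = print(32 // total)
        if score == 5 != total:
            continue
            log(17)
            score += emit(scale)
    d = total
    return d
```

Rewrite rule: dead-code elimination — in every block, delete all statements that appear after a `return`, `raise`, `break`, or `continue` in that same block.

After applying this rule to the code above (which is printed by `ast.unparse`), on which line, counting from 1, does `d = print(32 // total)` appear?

10

Transformed code:
def bump(total, scale, score, d):
    score *= score * scale
    scale = d >= 38
    if score >= 5 < scale:
        return d
    else:
        print(total)
    score += total < score
    for r in scale:
        d = print(32 // total)
        if score == 5 != total:
            continue
    d = total
    return d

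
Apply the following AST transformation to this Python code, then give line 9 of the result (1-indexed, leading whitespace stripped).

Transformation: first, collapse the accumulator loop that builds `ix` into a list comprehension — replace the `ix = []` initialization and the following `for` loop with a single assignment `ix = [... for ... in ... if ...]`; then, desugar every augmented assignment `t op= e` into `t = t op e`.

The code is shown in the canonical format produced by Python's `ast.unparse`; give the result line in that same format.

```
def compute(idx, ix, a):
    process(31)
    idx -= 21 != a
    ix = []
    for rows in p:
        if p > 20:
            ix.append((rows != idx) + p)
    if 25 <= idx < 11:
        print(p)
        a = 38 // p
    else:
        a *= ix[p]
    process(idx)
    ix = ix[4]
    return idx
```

Transformed code:
def compute(idx, ix, a):
    process(31)
    idx = idx - (21 != a)
    ix = [(rows != idx) + p for rows in p if p > 20]
    if 25 <= idx < 11:
        print(p)
        a = 38 // p
    else:
        a = a * ix[p]
    process(idx)
    ix = ix[4]
    return idx

a = a * ix[p]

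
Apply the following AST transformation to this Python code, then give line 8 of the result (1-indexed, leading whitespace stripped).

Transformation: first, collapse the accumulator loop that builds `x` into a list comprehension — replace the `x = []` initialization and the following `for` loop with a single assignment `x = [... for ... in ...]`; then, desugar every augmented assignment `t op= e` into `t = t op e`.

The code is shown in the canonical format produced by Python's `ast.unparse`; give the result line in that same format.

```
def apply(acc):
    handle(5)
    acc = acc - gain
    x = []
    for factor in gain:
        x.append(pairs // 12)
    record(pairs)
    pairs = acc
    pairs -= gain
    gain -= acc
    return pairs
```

Transformed code:
def apply(acc):
    handle(5)
    acc = acc - gain
    x = [pairs // 12 for factor in gain]
    record(pairs)
    pairs = acc
    pairs = pairs - gain
    gain = gain - acc
    return pairs

gain = gain - acc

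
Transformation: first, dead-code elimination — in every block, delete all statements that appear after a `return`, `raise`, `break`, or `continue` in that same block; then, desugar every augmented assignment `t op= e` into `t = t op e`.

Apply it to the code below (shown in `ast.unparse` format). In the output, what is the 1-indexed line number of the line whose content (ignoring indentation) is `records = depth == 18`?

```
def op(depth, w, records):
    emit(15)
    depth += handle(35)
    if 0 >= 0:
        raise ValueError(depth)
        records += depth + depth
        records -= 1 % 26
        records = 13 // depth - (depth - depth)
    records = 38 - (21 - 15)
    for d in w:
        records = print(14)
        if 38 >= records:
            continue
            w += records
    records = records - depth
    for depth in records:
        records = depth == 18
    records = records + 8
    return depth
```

Transformed code:
def op(depth, w, records):
    emit(15)
    depth = depth + handle(35)
    if 0 >= 0:
        raise ValueError(depth)
    records = 38 - (21 - 15)
    for d in w:
        records = print(14)
        if 38 >= records:
            continue
    records = records - depth
    for depth in records:
        records = depth == 18
    records = records + 8
    return depth

13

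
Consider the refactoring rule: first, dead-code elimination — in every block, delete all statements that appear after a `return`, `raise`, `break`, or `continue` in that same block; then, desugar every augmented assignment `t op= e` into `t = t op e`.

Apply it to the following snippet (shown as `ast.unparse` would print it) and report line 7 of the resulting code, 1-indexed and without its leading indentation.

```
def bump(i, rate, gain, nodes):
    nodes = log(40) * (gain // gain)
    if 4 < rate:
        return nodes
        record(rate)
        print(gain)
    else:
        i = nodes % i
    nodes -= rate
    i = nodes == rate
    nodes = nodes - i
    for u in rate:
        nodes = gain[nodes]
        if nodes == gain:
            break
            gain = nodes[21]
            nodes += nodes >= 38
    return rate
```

Transformed code:
def bump(i, rate, gain, nodes):
    nodes = log(40) * (gain // gain)
    if 4 < rate:
        return nodes
    else:
        i = nodes % i
    nodes = nodes - rate
    i = nodes == rate
    nodes = nodes - i
    for u in rate:
        nodes = gain[nodes]
        if nodes == gain:
            break
    return rate

nodes = nodes - rate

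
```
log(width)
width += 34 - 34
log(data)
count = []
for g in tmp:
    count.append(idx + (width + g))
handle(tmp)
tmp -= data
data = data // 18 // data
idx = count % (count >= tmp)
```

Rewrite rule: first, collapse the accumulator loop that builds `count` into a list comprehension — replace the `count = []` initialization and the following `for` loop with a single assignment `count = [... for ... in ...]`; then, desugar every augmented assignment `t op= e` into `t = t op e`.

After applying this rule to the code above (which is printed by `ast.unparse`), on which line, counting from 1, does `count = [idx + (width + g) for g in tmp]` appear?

4

Transformed code:
log(width)
width = width + (34 - 34)
log(data)
count = [idx + (width + g) for g in tmp]
handle(tmp)
tmp = tmp - data
data = data // 18 // data
idx = count % (count >= tmp)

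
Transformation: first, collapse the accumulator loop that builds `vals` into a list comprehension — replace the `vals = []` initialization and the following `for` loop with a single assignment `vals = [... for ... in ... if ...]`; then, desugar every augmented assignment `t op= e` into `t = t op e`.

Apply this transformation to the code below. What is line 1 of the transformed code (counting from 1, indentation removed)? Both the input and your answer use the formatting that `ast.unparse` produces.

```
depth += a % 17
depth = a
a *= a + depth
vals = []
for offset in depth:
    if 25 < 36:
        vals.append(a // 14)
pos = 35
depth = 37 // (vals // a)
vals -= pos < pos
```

depth = depth + a % 17

Transformed code:
depth = depth + a % 17
depth = a
a = a * (a + depth)
vals = [a // 14 for offset in depth if 25 < 36]
pos = 35
depth = 37 // (vals // a)
vals = vals - (pos < pos)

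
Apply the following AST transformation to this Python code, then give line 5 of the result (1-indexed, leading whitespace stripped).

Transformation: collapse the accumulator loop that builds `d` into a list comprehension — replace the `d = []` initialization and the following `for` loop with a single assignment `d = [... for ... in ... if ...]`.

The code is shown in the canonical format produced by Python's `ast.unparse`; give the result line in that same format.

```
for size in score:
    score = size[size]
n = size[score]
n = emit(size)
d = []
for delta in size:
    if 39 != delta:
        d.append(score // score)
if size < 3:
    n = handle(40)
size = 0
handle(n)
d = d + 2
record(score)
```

Transformed code:
for size in score:
    score = size[size]
n = size[score]
n = emit(size)
d = [score // score for delta in size if 39 != delta]
if size < 3:
    n = handle(40)
size = 0
handle(n)
d = d + 2
record(score)

d = [score // score for delta in size if 39 != delta]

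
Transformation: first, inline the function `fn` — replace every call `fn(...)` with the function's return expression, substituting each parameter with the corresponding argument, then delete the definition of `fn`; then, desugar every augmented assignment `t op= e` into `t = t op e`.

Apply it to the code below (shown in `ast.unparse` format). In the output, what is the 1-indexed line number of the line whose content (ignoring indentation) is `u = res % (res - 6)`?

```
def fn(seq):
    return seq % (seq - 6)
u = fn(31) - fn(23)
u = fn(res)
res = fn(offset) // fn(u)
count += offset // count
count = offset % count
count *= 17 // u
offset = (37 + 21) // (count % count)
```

Transformed code:
u = 31 % (31 - 6) - 23 % (23 - 6)
u = res % (res - 6)
res = offset % (offset - 6) // (u % (u - 6))
count = count + offset // count
count = offset % count
count = count * (17 // u)
offset = (37 + 21) // (count % count)

2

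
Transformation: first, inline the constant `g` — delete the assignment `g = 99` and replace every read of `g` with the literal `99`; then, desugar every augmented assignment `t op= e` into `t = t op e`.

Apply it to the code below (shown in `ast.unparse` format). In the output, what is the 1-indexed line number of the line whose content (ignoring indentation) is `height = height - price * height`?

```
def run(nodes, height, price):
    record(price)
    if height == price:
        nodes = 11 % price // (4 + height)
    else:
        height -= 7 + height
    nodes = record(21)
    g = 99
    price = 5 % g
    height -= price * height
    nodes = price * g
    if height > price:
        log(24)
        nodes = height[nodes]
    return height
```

9

Transformed code:
def run(nodes, height, price):
    record(price)
    if height == price:
        nodes = 11 % price // (4 + height)
    else:
        height = height - (7 + height)
    nodes = record(21)
    price = 5 % 99
    height = height - price * height
    nodes = price * 99
    if height > price:
        log(24)
        nodes = height[nodes]
    return height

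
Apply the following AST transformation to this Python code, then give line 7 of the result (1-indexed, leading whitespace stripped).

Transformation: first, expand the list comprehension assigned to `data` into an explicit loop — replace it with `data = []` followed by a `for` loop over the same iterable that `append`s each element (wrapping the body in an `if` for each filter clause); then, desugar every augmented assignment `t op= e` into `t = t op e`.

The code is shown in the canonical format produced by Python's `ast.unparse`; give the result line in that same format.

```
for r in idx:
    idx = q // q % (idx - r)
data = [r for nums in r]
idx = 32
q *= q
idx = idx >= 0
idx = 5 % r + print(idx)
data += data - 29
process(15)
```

q = q * q

Transformed code:
for r in idx:
    idx = q // q % (idx - r)
data = []
for nums in r:
    data.append(r)
idx = 32
q = q * q
idx = idx >= 0
idx = 5 % r + print(idx)
data = data + (data - 29)
process(15)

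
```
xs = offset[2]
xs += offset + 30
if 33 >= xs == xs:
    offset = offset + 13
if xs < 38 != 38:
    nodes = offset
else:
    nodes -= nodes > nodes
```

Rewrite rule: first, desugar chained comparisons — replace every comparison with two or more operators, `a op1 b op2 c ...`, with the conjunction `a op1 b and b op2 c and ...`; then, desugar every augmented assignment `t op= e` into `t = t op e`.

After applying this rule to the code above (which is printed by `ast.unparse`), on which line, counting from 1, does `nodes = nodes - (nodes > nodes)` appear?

8

Transformed code:
xs = offset[2]
xs = xs + (offset + 30)
if 33 >= xs and xs == xs:
    offset = offset + 13
if xs < 38 and 38 != 38:
    nodes = offset
else:
    nodes = nodes - (nodes > nodes)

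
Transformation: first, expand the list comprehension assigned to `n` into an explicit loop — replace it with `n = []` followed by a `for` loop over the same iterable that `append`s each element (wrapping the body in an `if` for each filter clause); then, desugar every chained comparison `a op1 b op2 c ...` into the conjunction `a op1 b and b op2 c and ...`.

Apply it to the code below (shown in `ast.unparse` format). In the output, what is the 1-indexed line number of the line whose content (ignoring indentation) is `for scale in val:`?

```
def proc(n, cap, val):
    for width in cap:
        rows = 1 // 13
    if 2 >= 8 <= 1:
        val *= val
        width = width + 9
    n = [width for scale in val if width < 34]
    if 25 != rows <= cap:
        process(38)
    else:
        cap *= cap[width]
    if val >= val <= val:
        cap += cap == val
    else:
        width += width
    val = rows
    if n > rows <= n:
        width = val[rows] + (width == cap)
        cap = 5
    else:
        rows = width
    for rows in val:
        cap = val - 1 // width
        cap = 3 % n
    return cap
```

Transformed code:
def proc(n, cap, val):
    for width in cap:
        rows = 1 // 13
    if 2 >= 8 and 8 <= 1:
        val *= val
        width = width + 9
    n = []
    for scale in val:
        if width < 34:
            n.append(width)
    if 25 != rows and rows <= cap:
        process(38)
    else:
        cap *= cap[width]
    if val >= val and val <= val:
        cap += cap == val
    else:
        width += width
    val = rows
    if n > rows and rows <= n:
        width = val[rows] + (width == cap)
        cap = 5
    else:
        rows = width
    for rows in val:
        cap = val - 1 // width
        cap = 3 % n
    return cap

8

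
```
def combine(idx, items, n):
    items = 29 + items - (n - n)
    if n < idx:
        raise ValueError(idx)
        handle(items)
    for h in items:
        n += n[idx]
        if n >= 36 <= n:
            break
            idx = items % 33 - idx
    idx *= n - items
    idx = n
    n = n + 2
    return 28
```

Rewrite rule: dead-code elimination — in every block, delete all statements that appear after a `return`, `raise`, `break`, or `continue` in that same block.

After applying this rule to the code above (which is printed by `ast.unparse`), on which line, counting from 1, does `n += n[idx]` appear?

Transformed code:
def combine(idx, items, n):
    items = 29 + items - (n - n)
    if n < idx:
        raise ValueError(idx)
    for h in items:
        n += n[idx]
        if n >= 36 <= n:
            break
    idx *= n - items
    idx = n
    n = n + 2
    return 28

6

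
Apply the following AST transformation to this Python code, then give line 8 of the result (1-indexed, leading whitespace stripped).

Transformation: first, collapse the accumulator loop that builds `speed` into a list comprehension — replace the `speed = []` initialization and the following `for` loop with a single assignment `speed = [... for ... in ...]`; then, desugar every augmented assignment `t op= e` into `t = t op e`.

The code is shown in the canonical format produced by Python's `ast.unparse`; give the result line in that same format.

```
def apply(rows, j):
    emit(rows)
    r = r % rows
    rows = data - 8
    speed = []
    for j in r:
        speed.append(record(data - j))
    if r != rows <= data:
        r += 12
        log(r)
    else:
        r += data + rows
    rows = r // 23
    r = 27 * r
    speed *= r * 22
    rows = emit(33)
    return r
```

Transformed code:
def apply(rows, j):
    emit(rows)
    r = r % rows
    rows = data - 8
    speed = [record(data - j) for j in r]
    if r != rows <= data:
        r = r + 12
        log(r)
    else:
        r = r + (data + rows)
    rows = r // 23
    r = 27 * r
    speed = speed * (r * 22)
    rows = emit(33)
    return r

log(r)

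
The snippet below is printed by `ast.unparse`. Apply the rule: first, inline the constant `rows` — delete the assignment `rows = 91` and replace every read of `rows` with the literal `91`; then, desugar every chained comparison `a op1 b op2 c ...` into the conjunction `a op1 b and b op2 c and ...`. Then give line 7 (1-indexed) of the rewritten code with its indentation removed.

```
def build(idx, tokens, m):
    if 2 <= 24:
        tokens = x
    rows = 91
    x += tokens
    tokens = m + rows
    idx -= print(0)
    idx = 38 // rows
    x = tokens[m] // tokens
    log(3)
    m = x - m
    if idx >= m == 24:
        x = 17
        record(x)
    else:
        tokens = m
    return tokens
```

idx = 38 // 91

Transformed code:
def build(idx, tokens, m):
    if 2 <= 24:
        tokens = x
    x += tokens
    tokens = m + 91
    idx -= print(0)
    idx = 38 // 91
    x = tokens[m] // tokens
    log(3)
    m = x - m
    if idx >= m and m == 24:
        x = 17
        record(x)
    else:
        tokens = m
    return tokens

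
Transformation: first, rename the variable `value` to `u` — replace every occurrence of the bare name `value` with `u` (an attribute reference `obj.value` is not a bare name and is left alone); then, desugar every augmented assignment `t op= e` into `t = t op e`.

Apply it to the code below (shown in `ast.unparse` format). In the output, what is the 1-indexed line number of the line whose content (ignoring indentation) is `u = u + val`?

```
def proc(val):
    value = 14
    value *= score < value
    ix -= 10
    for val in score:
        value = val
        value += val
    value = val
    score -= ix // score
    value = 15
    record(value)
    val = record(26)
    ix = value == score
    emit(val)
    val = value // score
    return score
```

7

Transformed code:
def proc(val):
    u = 14
    u = u * (score < u)
    ix = ix - 10
    for val in score:
        u = val
        u = u + val
    u = val
    score = score - ix // score
    u = 15
    record(u)
    val = record(26)
    ix = u == score
    emit(val)
    val = u // score
    return score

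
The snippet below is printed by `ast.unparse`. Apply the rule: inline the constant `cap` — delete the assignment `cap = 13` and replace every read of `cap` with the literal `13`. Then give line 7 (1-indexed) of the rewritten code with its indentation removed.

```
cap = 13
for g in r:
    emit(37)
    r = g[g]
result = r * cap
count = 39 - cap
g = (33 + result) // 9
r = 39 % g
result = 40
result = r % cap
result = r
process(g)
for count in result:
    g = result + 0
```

r = 39 % g

Transformed code:
for g in r:
    emit(37)
    r = g[g]
result = r * 13
count = 39 - 13
g = (33 + result) // 9
r = 39 % g
result = 40
result = r % 13
result = r
process(g)
for count in result:
    g = result + 0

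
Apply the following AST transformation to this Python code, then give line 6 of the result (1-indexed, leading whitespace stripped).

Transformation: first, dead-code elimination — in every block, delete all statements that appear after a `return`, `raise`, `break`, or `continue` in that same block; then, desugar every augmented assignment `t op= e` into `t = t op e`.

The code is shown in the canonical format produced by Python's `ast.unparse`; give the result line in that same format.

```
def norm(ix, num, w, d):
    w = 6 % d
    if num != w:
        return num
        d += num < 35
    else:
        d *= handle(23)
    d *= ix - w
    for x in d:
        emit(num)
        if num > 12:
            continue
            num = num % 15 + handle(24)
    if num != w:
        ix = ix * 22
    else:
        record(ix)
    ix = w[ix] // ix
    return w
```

Transformed code:
def norm(ix, num, w, d):
    w = 6 % d
    if num != w:
        return num
    else:
        d = d * handle(23)
    d = d * (ix - w)
    for x in d:
        emit(num)
        if num > 12:
            continue
    if num != w:
        ix = ix * 22
    else:
        record(ix)
    ix = w[ix] // ix
    return w

d = d * handle(23)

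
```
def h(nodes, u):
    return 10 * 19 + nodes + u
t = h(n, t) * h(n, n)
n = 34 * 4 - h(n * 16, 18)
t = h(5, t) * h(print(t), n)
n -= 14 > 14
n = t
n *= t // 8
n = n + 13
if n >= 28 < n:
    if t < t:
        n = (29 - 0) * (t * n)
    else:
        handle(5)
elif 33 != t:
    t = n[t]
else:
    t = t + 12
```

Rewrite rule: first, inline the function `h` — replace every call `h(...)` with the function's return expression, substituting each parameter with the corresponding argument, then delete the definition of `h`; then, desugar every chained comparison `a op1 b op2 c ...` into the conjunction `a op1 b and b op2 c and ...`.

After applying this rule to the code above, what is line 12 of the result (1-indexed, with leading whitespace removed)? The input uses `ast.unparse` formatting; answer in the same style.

handle(5)

Transformed code:
t = (10 * 19 + n + t) * (10 * 19 + n + n)
n = 34 * 4 - (10 * 19 + n * 16 + 18)
t = (10 * 19 + 5 + t) * (10 * 19 + print(t) + n)
n -= 14 > 14
n = t
n *= t // 8
n = n + 13
if n >= 28 and 28 < n:
    if t < t:
        n = (29 - 0) * (t * n)
    else:
        handle(5)
elif 33 != t:
    t = n[t]
else:
    t = t + 12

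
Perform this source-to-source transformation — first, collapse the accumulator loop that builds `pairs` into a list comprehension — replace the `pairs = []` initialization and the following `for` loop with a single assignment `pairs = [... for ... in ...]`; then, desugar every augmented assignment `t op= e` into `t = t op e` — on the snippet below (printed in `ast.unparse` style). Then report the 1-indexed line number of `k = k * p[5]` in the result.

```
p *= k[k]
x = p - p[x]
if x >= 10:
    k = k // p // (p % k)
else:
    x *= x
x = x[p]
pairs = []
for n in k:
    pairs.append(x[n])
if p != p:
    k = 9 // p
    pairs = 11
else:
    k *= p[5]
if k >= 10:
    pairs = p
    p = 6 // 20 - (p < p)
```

Transformed code:
p = p * k[k]
x = p - p[x]
if x >= 10:
    k = k // p // (p % k)
else:
    x = x * x
x = x[p]
pairs = [x[n] for n in k]
if p != p:
    k = 9 // p
    pairs = 11
else:
    k = k * p[5]
if k >= 10:
    pairs = p
    p = 6 // 20 - (p < p)

13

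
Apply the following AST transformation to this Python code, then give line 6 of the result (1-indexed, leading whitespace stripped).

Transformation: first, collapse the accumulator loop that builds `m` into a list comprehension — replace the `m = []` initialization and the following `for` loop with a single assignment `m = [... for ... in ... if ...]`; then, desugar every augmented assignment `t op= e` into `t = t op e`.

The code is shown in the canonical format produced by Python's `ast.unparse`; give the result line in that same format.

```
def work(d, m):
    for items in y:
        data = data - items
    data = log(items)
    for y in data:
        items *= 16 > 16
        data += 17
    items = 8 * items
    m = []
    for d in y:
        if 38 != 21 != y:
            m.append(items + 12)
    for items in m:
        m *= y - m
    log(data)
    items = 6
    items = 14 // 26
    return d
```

Transformed code:
def work(d, m):
    for items in y:
        data = data - items
    data = log(items)
    for y in data:
        items = items * (16 > 16)
        data = data + 17
    items = 8 * items
    m = [items + 12 for d in y if 38 != 21 != y]
    for items in m:
        m = m * (y - m)
    log(data)
    items = 6
    items = 14 // 26
    return d

items = items * (16 > 16)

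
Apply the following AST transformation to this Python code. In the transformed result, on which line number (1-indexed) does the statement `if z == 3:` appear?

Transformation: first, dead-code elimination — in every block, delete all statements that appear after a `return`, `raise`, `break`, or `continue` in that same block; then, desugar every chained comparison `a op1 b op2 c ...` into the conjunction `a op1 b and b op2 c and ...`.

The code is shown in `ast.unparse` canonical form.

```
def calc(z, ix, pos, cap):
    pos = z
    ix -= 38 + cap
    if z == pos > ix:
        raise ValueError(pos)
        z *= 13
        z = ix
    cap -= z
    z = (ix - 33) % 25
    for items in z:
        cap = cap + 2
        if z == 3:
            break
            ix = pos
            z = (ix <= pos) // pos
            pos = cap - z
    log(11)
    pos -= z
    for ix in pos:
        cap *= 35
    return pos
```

Transformed code:
def calc(z, ix, pos, cap):
    pos = z
    ix -= 38 + cap
    if z == pos and pos > ix:
        raise ValueError(pos)
    cap -= z
    z = (ix - 33) % 25
    for items in z:
        cap = cap + 2
        if z == 3:
            break
    log(11)
    pos -= z
    for ix in pos:
        cap *= 35
    return pos

10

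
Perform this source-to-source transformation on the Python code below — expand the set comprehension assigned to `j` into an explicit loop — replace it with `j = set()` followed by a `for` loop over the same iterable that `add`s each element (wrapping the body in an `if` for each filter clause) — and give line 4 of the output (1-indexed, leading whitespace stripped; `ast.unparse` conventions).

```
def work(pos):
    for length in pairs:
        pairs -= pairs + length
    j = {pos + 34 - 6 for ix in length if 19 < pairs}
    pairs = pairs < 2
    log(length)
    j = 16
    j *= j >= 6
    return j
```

j = set()

Transformed code:
def work(pos):
    for length in pairs:
        pairs -= pairs + length
    j = set()
    for ix in length:
        if 19 < pairs:
            j.add(pos + 34 - 6)
    pairs = pairs < 2
    log(length)
    j = 16
    j *= j >= 6
    return j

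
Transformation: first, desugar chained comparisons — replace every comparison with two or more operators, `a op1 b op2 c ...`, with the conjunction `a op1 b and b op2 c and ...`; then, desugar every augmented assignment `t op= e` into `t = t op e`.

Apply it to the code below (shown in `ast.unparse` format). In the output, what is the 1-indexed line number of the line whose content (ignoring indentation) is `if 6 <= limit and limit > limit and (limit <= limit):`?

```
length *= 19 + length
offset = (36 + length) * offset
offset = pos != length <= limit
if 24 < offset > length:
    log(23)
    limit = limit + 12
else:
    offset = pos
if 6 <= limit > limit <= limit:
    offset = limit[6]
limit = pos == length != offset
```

Transformed code:
length = length * (19 + length)
offset = (36 + length) * offset
offset = pos != length and length <= limit
if 24 < offset and offset > length:
    log(23)
    limit = limit + 12
else:
    offset = pos
if 6 <= limit and limit > limit and (limit <= limit):
    offset = limit[6]
limit = pos == length and length != offset

9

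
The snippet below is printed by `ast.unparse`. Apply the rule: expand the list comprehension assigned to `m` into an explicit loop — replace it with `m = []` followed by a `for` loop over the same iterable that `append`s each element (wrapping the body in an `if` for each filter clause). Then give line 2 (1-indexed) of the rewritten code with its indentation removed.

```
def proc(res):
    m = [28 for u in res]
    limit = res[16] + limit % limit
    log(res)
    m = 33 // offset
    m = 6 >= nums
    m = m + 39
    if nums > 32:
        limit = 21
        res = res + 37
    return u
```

Transformed code:
def proc(res):
    m = []
    for u in res:
        m.append(28)
    limit = res[16] + limit % limit
    log(res)
    m = 33 // offset
    m = 6 >= nums
    m = m + 39
    if nums > 32:
        limit = 21
        res = res + 37
    return u

m = []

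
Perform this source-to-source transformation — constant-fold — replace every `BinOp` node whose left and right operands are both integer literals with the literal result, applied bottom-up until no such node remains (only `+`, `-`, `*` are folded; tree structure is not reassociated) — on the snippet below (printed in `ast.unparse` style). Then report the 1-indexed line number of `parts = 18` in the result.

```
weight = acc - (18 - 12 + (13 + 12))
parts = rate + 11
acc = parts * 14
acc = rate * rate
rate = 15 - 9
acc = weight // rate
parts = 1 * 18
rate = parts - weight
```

Transformed code:
weight = acc - 31
parts = rate + 11
acc = parts * 14
acc = rate * rate
rate = 6
acc = weight // rate
parts = 18
rate = parts - weight

7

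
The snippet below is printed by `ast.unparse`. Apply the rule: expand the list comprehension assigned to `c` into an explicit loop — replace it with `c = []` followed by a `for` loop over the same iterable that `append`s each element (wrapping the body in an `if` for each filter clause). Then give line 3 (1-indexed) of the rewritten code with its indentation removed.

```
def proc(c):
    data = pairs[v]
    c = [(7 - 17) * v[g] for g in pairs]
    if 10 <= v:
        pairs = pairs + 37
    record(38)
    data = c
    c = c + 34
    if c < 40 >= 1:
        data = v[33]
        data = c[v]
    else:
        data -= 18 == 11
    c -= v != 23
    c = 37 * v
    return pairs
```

c = []

Transformed code:
def proc(c):
    data = pairs[v]
    c = []
    for g in pairs:
        c.append((7 - 17) * v[g])
    if 10 <= v:
        pairs = pairs + 37
    record(38)
    data = c
    c = c + 34
    if c < 40 >= 1:
        data = v[33]
        data = c[v]
    else:
        data -= 18 == 11
    c -= v != 23
    c = 37 * v
    return pairs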